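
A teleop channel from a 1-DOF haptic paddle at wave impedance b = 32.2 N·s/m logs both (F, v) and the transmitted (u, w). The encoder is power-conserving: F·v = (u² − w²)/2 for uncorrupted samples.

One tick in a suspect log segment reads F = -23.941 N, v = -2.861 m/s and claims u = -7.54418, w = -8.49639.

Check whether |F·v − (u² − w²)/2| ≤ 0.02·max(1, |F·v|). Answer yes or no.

F·v = (-23.941)×(-2.861) = 68.4952 W.
(u² − w²)/2 = (56.9147 − 72.1886)/2 = -7.6370 W.
|Δ| = 76.1322;  2% of max(1, |F·v|) = 1.3699.

no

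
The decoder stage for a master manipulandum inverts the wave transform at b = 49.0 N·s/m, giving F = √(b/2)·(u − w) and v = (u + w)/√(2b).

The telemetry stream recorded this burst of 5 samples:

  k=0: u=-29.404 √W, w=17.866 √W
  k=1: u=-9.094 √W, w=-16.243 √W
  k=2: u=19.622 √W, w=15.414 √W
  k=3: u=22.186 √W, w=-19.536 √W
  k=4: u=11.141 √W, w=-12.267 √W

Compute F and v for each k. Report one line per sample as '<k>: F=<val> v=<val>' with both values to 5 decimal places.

k=0: u−w=-47.27000, u+w=-11.53800; √(b/2)=4.94975, √(2b)=9.89949; F=4.94975×(-47.27)=-233.97456, v=-11.53800/9.89949=-1.16551
k=1: u−w=7.14900, u+w=-25.33700; √(b/2)=4.94975, √(2b)=9.89949; F=4.94975×7.149=35.38574, v=-25.33700/9.89949=-2.55942
k=2: u−w=4.20800, u+w=35.03600; √(b/2)=4.94975, √(2b)=9.89949; F=4.94975×4.208=20.82854, v=35.03600/9.89949=3.53917
k=3: u−w=41.72200, u+w=2.65000; √(b/2)=4.94975, √(2b)=9.89949; F=4.94975×41.722=206.51336, v=2.65000/9.89949=0.26769
k=4: u−w=23.40800, u+w=-1.12600; √(b/2)=4.94975, √(2b)=9.89949; F=4.94975×23.408=115.86369, v=-1.12600/9.89949=-0.11374

0: F=-233.97456 v=-1.16551
1: F=35.38574 v=-2.55942
2: F=20.82854 v=3.53917
3: F=206.51336 v=0.26769
4: F=115.86369 v=-0.11374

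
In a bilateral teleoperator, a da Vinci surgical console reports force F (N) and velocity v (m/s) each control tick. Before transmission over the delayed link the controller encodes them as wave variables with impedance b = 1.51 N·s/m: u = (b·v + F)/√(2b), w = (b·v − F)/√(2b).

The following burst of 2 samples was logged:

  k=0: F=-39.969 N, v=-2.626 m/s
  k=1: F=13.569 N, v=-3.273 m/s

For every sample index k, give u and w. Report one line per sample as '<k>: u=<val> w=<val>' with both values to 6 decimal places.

0: u=-25.281326 w=20.717824
1: u=4.964148 w=-10.652016

k=0: b·v=1.51×(-2.626)=-3.965260; √(2b)=1.737815; u=(-3.965260+(-39.969))/1.737815=-25.281326, w=(-3.965260−(-39.969))/1.737815=20.717824
k=1: b·v=1.51×(-3.273)=-4.942230; √(2b)=1.737815; u=(-4.942230+13.569)/1.737815=4.964148, w=(-4.942230−13.569)/1.737815=-10.652016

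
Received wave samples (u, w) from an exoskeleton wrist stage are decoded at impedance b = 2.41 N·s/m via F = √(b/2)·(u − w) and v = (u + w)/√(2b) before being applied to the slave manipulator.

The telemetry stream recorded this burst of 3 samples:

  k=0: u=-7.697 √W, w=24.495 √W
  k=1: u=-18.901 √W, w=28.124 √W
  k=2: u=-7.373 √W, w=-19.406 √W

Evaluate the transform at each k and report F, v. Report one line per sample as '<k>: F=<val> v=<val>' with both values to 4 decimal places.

0: F=-35.3380 v=7.6513
1: F=-51.6205 v=4.2010
2: F=13.2089 v=-12.1975

k=0: u−w=-32.1920, u+w=16.7980; √(b/2)=1.0977, √(2b)=2.1954; F=1.0977×(-32.192)=-35.3380, v=16.7980/2.1954=7.6513
k=1: u−w=-47.0250, u+w=9.2230; √(b/2)=1.0977, √(2b)=2.1954; F=1.0977×(-47.025)=-51.6205, v=9.2230/2.1954=4.2010
k=2: u−w=12.0330, u+w=-26.7790; √(b/2)=1.0977, √(2b)=2.1954; F=1.0977×12.033=13.2089, v=-26.7790/2.1954=-12.1975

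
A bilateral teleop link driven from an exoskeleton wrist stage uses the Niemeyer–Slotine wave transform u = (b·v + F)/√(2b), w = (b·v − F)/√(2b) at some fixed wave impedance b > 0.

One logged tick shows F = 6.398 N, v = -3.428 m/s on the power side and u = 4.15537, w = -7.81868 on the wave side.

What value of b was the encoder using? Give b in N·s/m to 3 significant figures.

u + w = -3.66331;  u + w = √(2b)·v, so √(2b) = -3.66331/(-3.428) = 1.06864.
b = (√(2b))²/2 = 1.14200/2 = 0.57100.
(Check via u − w = 2F/√(2b): u − w = 11.97405, 2F/√(2b) = 11.97406.)

b = 0.571 N·s/m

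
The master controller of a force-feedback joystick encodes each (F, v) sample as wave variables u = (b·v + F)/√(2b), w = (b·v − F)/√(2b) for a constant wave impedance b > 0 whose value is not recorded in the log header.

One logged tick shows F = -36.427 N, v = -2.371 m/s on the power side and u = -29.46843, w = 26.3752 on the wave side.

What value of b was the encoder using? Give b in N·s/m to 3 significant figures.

b = 0.851 N·s/m

u + w = -3.0932;  u + w = √(2b)·v, so √(2b) = -3.0932/(-2.371) = 1.3046.
b = (√(2b))²/2 = 1.7020/2 = 0.8510.
(Check via u − w = 2F/√(2b): u − w = -55.8436, 2F/√(2b) = -55.8435.)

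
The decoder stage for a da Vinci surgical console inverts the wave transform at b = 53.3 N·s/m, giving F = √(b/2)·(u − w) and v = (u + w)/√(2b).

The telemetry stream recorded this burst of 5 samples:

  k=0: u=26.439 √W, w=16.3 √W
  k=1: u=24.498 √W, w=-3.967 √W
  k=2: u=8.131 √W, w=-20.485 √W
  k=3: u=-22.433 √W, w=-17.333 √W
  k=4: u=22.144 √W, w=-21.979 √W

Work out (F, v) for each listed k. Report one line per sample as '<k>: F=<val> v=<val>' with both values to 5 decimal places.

0: F=52.34121 v=4.13948
1: F=146.94669 v=1.98853
2: F=147.72620 v=-1.19654
3: F=-26.32806 v=-3.85153
4: F=227.77898 v=0.01598

k=0: u−w=10.13900, u+w=42.73900; √(b/2)=5.16236, √(2b)=10.32473; F=5.16236×10.139=52.34121, v=42.73900/10.32473=4.13948
k=1: u−w=28.46500, u+w=20.53100; √(b/2)=5.16236, √(2b)=10.32473; F=5.16236×28.465=146.94669, v=20.53100/10.32473=1.98853
k=2: u−w=28.61600, u+w=-12.35400; √(b/2)=5.16236, √(2b)=10.32473; F=5.16236×28.616=147.72620, v=-12.35400/10.32473=-1.19654
k=3: u−w=-5.10000, u+w=-39.76600; √(b/2)=5.16236, √(2b)=10.32473; F=5.16236×(-5.1)=-26.32806, v=-39.76600/10.32473=-3.85153
k=4: u−w=44.12300, u+w=0.16500; √(b/2)=5.16236, √(2b)=10.32473; F=5.16236×44.123=227.77898, v=0.16500/10.32473=0.01598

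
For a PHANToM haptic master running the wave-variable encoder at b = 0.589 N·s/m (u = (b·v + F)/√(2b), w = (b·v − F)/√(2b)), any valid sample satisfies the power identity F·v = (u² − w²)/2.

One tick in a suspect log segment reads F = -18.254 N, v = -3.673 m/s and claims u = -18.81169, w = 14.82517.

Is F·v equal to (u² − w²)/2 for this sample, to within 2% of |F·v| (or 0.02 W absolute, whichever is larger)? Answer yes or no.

yes

F·v = (-18.254)×(-3.673) = 67.0469 W.
(u² − w²)/2 = (353.8797 − 219.7857)/2 = 67.0470 W.
|Δ| = 0.0001;  2% of max(1, |F·v|) = 1.3409.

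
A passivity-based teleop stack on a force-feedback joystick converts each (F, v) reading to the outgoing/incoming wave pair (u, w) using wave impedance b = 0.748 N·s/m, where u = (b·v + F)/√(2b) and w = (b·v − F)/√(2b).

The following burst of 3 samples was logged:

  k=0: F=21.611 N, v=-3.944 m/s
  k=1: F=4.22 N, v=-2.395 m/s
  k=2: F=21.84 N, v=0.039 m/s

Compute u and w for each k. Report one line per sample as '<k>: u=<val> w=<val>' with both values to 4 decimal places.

k=0: b·v=0.748×(-3.944)=-2.9501; √(2b)=1.2231; u=(-2.9501+21.611)/1.2231=15.2569, w=(-2.9501−21.611)/1.2231=-20.0809
k=1: b·v=0.748×(-2.395)=-1.7915; √(2b)=1.2231; u=(-1.7915+4.22)/1.2231=1.9855, w=(-1.7915−4.22)/1.2231=-4.9149
k=2: b·v=0.748×0.039=0.0292; √(2b)=1.2231; u=(0.0292+21.84)/1.2231=17.8800, w=(0.0292−21.84)/1.2231=-17.8323

0: u=15.2569 w=-20.0809
1: u=1.9855 w=-4.9149
2: u=17.8800 w=-17.8323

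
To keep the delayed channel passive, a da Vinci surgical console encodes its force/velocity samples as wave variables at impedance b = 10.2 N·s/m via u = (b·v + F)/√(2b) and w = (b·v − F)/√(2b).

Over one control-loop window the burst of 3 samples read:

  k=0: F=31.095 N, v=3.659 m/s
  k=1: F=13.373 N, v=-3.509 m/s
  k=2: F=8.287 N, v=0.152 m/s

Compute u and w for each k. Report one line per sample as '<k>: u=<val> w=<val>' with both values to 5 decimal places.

0: u=15.14773 w=1.37864
1: u=-4.96361 w=-10.88527
2: u=2.17804 w=-1.49151

k=0: b·v=10.2×3.659=37.32180; √(2b)=4.51664; u=(37.32180+31.095)/4.51664=15.14773, w=(37.32180−31.095)/4.51664=1.37864
k=1: b·v=10.2×(-3.509)=-35.79180; √(2b)=4.51664; u=(-35.79180+13.373)/4.51664=-4.96361, w=(-35.79180−13.373)/4.51664=-10.88527
k=2: b·v=10.2×0.152=1.55040; √(2b)=4.51664; u=(1.55040+8.287)/4.51664=2.17804, w=(1.55040−8.287)/4.51664=-1.49151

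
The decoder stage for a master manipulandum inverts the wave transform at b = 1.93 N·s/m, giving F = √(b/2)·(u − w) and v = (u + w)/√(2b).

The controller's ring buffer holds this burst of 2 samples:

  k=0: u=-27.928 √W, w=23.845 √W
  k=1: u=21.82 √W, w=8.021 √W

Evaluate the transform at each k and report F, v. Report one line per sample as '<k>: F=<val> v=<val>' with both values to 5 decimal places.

k=0: u−w=-51.77300, u+w=-4.08300; √(b/2)=0.98234, √(2b)=1.96469; F=0.98234×(-51.773)=-50.85890, v=-4.08300/1.96469=-2.07819
k=1: u−w=13.79900, u+w=29.84100; √(b/2)=0.98234, √(2b)=1.96469; F=0.98234×13.799=13.55537, v=29.84100/1.96469=15.18867

0: F=-50.85890 v=-2.07819
1: F=13.55537 v=15.18867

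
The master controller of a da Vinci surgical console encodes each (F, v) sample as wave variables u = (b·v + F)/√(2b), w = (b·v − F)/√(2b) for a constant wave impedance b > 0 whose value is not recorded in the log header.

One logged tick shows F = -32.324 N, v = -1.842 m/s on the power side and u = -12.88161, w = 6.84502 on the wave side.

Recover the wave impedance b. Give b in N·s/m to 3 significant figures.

u + w = -6.03659;  u + w = √(2b)·v, so √(2b) = -6.03659/(-1.842) = 3.27719.
b = (√(2b))²/2 = 10.74000/2 = 5.37000.
(Check via u − w = 2F/√(2b): u − w = -19.72663, 2F/√(2b) = -19.72664.)

b = 5.37 N·s/m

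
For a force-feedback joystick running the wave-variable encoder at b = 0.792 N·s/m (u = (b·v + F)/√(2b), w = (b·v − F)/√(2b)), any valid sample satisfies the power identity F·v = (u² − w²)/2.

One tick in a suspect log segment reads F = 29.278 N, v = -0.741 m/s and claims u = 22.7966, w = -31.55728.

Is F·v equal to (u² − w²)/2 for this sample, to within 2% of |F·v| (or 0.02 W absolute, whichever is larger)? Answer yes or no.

no

F·v = 29.278×(-0.741) = -21.69500 W.
(u² − w²)/2 = (519.68497 − 995.86192)/2 = -238.08847 W.
|Δ| = 216.39348;  2% of max(1, |F·v|) = 0.43390.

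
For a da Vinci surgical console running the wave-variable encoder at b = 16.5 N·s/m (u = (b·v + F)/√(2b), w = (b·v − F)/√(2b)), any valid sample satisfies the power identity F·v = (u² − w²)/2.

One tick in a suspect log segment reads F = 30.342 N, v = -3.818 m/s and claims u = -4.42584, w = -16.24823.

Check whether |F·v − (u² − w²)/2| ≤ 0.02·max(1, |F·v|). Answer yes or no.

F·v = 30.342×(-3.818) = -115.84576 W.
(u² − w²)/2 = (19.58806 − 264.00498)/2 = -122.20846 W.
|Δ| = 6.36270;  2% of max(1, |F·v|) = 2.31692.

no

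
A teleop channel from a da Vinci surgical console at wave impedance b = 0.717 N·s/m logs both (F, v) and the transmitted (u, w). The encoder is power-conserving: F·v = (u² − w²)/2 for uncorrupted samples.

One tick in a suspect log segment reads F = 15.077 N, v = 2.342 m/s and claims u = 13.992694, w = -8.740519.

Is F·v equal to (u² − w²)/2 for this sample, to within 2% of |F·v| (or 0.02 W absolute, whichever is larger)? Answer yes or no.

F·v = 15.077×2.342 = 35.310334 W.
(u² − w²)/2 = (195.795485 − 76.396672)/2 = 59.699406 W.
|Δ| = 24.389072;  2% of max(1, |F·v|) = 0.706207.

no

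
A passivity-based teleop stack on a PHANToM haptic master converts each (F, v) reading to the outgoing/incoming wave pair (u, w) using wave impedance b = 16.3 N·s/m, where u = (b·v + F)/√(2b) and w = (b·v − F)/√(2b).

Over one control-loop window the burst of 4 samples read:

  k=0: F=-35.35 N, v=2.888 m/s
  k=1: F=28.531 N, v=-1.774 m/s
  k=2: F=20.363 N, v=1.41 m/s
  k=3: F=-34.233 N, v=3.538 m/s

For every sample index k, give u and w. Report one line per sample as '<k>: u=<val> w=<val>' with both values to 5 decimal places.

0: u=2.05344 w=14.43600
1: u=-0.06746 w=-10.06144
2: u=7.59172 w=0.45887
3: u=4.10471 w=16.09600

k=0: b·v=16.3×2.888=47.07440; √(2b)=5.70964; u=(47.07440+(-35.35))/5.70964=2.05344, w=(47.07440−(-35.35))/5.70964=14.43600
k=1: b·v=16.3×(-1.774)=-28.91620; √(2b)=5.70964; u=(-28.91620+28.531)/5.70964=-0.06746, w=(-28.91620−28.531)/5.70964=-10.06144
k=2: b·v=16.3×1.41=22.98300; √(2b)=5.70964; u=(22.98300+20.363)/5.70964=7.59172, w=(22.98300−20.363)/5.70964=0.45887
k=3: b·v=16.3×3.538=57.66940; √(2b)=5.70964; u=(57.66940+(-34.233))/5.70964=4.10471, w=(57.66940−(-34.233))/5.70964=16.09600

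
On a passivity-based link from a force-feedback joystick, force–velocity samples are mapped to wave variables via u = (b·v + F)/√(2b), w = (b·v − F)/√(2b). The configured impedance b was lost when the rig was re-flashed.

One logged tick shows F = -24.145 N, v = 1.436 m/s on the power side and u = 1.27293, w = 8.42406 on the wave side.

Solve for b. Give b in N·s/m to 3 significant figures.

b = 22.8 N·s/m

u + w = 9.69699;  u + w = √(2b)·v, so √(2b) = 9.69699/1.436 = 6.75278.
b = (√(2b))²/2 = 45.60002/2 = 22.80001.
(Check via u − w = 2F/√(2b): u − w = -7.15113, 2F/√(2b) = -7.15113.)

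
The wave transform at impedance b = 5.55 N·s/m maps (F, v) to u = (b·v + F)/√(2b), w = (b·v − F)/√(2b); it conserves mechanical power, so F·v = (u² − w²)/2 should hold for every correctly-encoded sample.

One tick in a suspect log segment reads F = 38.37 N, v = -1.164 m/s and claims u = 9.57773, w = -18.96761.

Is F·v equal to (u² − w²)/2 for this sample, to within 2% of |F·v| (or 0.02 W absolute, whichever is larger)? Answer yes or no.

F·v = 38.37×(-1.164) = -44.6627 W.
(u² − w²)/2 = (91.7329 − 359.7702)/2 = -134.0187 W.
|Δ| = 89.3560;  2% of max(1, |F·v|) = 0.8933.

no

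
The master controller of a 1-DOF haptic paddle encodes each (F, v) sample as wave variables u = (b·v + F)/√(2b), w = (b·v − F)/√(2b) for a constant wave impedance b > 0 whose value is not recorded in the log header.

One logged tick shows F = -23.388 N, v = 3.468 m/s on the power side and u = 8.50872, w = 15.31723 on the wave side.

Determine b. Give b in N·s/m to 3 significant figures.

b = 23.6 N·s/m

u + w = 23.82595;  u + w = √(2b)·v, so √(2b) = 23.82595/3.468 = 6.87023.
b = (√(2b))²/2 = 47.20003/2 = 23.60001.
(Check via u − w = 2F/√(2b): u − w = -6.80851, 2F/√(2b) = -6.80851.)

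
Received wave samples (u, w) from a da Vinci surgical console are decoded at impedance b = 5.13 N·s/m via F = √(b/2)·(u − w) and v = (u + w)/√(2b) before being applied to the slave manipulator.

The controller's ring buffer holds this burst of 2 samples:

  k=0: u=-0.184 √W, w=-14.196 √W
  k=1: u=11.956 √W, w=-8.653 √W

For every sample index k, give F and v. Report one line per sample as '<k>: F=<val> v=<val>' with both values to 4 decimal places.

k=0: u−w=14.0120, u+w=-14.3800; √(b/2)=1.6016, √(2b)=3.2031; F=1.6016×14.012=22.4411, v=-14.3800/3.2031=-4.4894
k=1: u−w=20.6090, u+w=3.3030; √(b/2)=1.6016, √(2b)=3.2031; F=1.6016×20.609=33.0066, v=3.3030/3.2031=1.0312

0: F=22.4411 v=-4.4894
1: F=33.0066 v=1.0312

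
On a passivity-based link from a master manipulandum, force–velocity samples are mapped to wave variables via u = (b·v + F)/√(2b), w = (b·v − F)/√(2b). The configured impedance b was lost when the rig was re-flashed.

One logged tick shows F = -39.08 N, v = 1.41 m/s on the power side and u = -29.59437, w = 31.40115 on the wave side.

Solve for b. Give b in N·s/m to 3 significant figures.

u + w = 1.80678;  u + w = √(2b)·v, so √(2b) = 1.80678/1.41 = 1.28140.
b = (√(2b))²/2 = 1.64200/2 = 0.82100.
(Check via u − w = 2F/√(2b): u − w = -60.99552, 2F/√(2b) = -60.99558.)

b = 0.821 N·s/m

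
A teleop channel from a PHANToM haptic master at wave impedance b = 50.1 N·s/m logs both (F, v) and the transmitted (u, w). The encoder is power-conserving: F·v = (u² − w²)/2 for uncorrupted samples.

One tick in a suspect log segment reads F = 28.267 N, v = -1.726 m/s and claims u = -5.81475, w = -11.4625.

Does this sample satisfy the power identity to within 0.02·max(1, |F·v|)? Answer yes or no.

yes

F·v = 28.267×(-1.726) = -48.7888 W.
(u² − w²)/2 = (33.8113 − 131.3889)/2 = -48.7888 W.
|Δ| = 0.0000;  2% of max(1, |F·v|) = 0.9758.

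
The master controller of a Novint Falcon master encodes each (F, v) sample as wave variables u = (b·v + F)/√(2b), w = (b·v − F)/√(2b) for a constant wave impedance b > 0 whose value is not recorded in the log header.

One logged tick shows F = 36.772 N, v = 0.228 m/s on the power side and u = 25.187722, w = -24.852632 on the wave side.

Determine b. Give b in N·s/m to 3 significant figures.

u + w = 0.335090;  u + w = √(2b)·v, so √(2b) = 0.335090/0.228 = 1.469693.
b = (√(2b))²/2 = 2.159997/2 = 1.079999.
(Check via u − w = 2F/√(2b): u − w = 50.040354, 2F/√(2b) = 50.040383.)

b = 1.08 N·s/m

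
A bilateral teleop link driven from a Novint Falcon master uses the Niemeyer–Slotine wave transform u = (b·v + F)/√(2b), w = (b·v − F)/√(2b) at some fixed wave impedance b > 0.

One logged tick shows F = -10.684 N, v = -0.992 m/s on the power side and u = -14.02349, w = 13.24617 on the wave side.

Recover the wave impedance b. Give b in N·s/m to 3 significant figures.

b = 0.307 N·s/m

u + w = -0.7773;  u + w = √(2b)·v, so √(2b) = -0.7773/(-0.992) = 0.7836.
b = (√(2b))²/2 = 0.6140/2 = 0.3070.
(Check via u − w = 2F/√(2b): u − w = -27.2697, 2F/√(2b) = -27.2694.)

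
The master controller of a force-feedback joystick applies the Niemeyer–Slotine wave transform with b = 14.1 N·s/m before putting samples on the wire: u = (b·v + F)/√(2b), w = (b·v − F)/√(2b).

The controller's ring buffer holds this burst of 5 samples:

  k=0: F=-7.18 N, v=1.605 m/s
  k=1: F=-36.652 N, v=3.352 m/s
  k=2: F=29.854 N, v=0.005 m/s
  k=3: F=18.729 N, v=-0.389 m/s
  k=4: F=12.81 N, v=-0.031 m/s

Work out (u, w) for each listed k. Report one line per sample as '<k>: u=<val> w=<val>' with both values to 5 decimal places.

0: u=2.90950 w=5.61364
1: u=1.99820 w=15.80215
2: u=5.63511 w=-5.60856
3: u=2.49401 w=-4.55974
4: u=2.32995 w=-2.49457

k=0: b·v=14.1×1.605=22.63050; √(2b)=5.31037; u=(22.63050+(-7.18))/5.31037=2.90950, w=(22.63050−(-7.18))/5.31037=5.61364
k=1: b·v=14.1×3.352=47.26320; √(2b)=5.31037; u=(47.26320+(-36.652))/5.31037=1.99820, w=(47.26320−(-36.652))/5.31037=15.80215
k=2: b·v=14.1×0.005=0.07050; √(2b)=5.31037; u=(0.07050+29.854)/5.31037=5.63511, w=(0.07050−29.854)/5.31037=-5.60856
k=3: b·v=14.1×(-0.389)=-5.48490; √(2b)=5.31037; u=(-5.48490+18.729)/5.31037=2.49401, w=(-5.48490−18.729)/5.31037=-4.55974
k=4: b·v=14.1×(-0.031)=-0.43710; √(2b)=5.31037; u=(-0.43710+12.81)/5.31037=2.32995, w=(-0.43710−12.81)/5.31037=-2.49457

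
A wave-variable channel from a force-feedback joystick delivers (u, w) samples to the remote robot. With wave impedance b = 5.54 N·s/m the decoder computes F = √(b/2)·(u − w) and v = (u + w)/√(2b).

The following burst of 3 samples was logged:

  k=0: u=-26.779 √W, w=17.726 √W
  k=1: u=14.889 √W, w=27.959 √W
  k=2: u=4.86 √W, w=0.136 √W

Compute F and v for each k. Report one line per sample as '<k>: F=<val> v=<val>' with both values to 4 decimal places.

k=0: u−w=-44.5050, u+w=-9.0530; √(b/2)=1.6643, √(2b)=3.3287; F=1.6643×(-44.505)=-74.0711, v=-9.0530/3.3287=-2.7197
k=1: u−w=-13.0700, u+w=42.8480; √(b/2)=1.6643, √(2b)=3.3287; F=1.6643×(-13.07)=-21.7528, v=42.8480/3.3287=12.8724
k=2: u−w=4.7240, u+w=4.9960; √(b/2)=1.6643, √(2b)=3.3287; F=1.6643×4.724=7.8623, v=4.9960/3.3287=1.5009

0: F=-74.0711 v=-2.7197
1: F=-21.7528 v=12.8724
2: F=7.8623 v=1.5009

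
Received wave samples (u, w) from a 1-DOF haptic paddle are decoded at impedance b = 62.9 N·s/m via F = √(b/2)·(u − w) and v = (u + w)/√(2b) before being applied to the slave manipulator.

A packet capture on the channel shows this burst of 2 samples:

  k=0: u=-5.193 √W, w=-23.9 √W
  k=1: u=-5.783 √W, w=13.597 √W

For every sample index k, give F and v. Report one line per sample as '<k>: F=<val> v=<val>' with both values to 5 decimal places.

k=0: u−w=18.70700, u+w=-29.09300; √(b/2)=5.60803, √(2b)=11.21606; F=5.60803×18.707=104.90942, v=-29.09300/11.21606=-2.59387
k=1: u−w=-19.38000, u+w=7.81400; √(b/2)=5.60803, √(2b)=11.21606; F=5.60803×(-19.38)=-108.68362, v=7.81400/11.21606=0.69668

0: F=104.90942 v=-2.59387
1: F=-108.68362 v=0.69668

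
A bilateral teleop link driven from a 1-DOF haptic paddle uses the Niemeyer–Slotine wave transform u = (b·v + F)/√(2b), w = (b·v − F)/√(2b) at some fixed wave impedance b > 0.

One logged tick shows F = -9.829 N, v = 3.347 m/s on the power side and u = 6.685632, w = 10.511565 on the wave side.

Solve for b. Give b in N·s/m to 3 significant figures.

b = 13.2 N·s/m

u + w = 17.197197;  u + w = √(2b)·v, so √(2b) = 17.197197/3.347 = 5.138093.
b = (√(2b))²/2 = 26.399999/2 = 13.199999.
(Check via u − w = 2F/√(2b): u − w = -3.825933, 2F/√(2b) = -3.825933.)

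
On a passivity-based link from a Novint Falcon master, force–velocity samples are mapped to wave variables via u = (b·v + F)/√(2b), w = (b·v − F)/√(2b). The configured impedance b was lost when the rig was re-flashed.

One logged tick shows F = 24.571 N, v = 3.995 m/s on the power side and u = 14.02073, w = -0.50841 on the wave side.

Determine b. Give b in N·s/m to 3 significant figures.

u + w = 13.51232;  u + w = √(2b)·v, so √(2b) = 13.51232/3.995 = 3.38231.
b = (√(2b))²/2 = 11.44001/2 = 5.72000.
(Check via u − w = 2F/√(2b): u − w = 14.52914, 2F/√(2b) = 14.52913.)

b = 5.72 N·s/m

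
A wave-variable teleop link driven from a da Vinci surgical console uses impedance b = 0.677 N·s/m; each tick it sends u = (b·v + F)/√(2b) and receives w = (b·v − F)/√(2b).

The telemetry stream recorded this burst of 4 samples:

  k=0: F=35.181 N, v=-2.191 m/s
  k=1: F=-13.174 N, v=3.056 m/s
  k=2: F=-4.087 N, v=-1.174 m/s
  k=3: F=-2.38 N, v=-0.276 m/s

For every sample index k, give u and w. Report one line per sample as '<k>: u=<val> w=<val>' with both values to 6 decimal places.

k=0: b·v=0.677×(-2.191)=-1.483307; √(2b)=1.163615; u=(-1.483307+35.181)/1.163615=28.959485, w=(-1.483307−35.181)/1.163615=-31.508966
k=1: b·v=0.677×3.056=2.068912; √(2b)=1.163615; u=(2.068912+(-13.174))/1.163615=-9.543610, w=(2.068912−(-13.174))/1.163615=13.099617
k=2: b·v=0.677×(-1.174)=-0.794798; √(2b)=1.163615; u=(-0.794798+(-4.087))/1.163615=-4.195372, w=(-0.794798−(-4.087))/1.163615=2.829288
k=3: b·v=0.677×(-0.276)=-0.186852; √(2b)=1.163615; u=(-0.186852+(-2.38))/1.163615=-2.205929, w=(-0.186852−(-2.38))/1.163615=1.884771

0: u=28.959485 w=-31.508966
1: u=-9.543610 w=13.099617
2: u=-4.195372 w=2.829288
3: u=-2.205929 w=1.884771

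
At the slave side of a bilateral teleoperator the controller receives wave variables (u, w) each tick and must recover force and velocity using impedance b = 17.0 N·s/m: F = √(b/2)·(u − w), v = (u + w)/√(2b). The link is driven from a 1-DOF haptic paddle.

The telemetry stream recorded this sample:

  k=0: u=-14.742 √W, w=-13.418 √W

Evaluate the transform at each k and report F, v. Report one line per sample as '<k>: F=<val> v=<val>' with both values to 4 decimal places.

0: F=-3.8601 v=-4.8294

k=0: u−w=-1.3240, u+w=-28.1600; √(b/2)=2.9155, √(2b)=5.8310; F=2.9155×(-1.324)=-3.8601, v=-28.1600/5.8310=-4.8294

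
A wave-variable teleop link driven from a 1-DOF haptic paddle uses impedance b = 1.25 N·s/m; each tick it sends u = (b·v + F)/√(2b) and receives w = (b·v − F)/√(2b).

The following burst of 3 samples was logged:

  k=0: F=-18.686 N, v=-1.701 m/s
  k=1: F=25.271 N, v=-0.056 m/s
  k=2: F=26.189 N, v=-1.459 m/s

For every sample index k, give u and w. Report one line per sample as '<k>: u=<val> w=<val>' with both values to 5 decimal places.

0: u=-13.16282 w=10.47331
1: u=15.93851 w=-16.02706
2: u=15.40994 w=-17.71682

k=0: b·v=1.25×(-1.701)=-2.12625; √(2b)=1.58114; u=(-2.12625+(-18.686))/1.58114=-13.16282, w=(-2.12625−(-18.686))/1.58114=10.47331
k=1: b·v=1.25×(-0.056)=-0.07000; √(2b)=1.58114; u=(-0.07000+25.271)/1.58114=15.93851, w=(-0.07000−25.271)/1.58114=-16.02706
k=2: b·v=1.25×(-1.459)=-1.82375; √(2b)=1.58114; u=(-1.82375+26.189)/1.58114=15.40994, w=(-1.82375−26.189)/1.58114=-17.71682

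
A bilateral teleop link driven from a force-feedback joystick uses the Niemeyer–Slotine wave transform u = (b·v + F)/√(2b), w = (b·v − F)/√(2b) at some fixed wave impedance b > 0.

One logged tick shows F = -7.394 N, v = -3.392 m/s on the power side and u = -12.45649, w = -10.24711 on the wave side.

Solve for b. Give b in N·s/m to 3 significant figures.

u + w = -22.70360;  u + w = √(2b)·v, so √(2b) = -22.70360/(-3.392) = 6.69328.
b = (√(2b))²/2 = 44.79997/2 = 22.39999.
(Check via u − w = 2F/√(2b): u − w = -2.20938, 2F/√(2b) = -2.20938.)

b = 22.4 N·s/m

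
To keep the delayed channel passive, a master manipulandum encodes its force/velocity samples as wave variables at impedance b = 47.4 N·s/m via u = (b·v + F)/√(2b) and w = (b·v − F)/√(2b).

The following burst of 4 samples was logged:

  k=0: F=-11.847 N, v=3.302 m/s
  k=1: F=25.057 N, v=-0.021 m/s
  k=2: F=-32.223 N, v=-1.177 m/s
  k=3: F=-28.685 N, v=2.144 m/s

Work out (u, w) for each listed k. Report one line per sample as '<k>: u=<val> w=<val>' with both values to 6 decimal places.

k=0: b·v=47.4×3.302=156.514800; √(2b)=9.736529; u=(156.514800+(-11.847))/9.736529=14.858252, w=(156.514800−(-11.847))/9.736529=17.291768
k=1: b·v=47.4×(-0.021)=-0.995400; √(2b)=9.736529; u=(-0.995400+25.057)/9.736529=2.471271, w=(-0.995400−25.057)/9.736529=-2.675738
k=2: b·v=47.4×(-1.177)=-55.789800; √(2b)=9.736529; u=(-55.789800+(-32.223))/9.736529=-9.039443, w=(-55.789800−(-32.223))/9.736529=-2.420452
k=3: b·v=47.4×2.144=101.625600; √(2b)=9.736529; u=(101.625600+(-28.685))/9.736529=7.491438, w=(101.625600−(-28.685))/9.736529=13.383681

0: u=14.858252 w=17.291768
1: u=2.471271 w=-2.675738
2: u=-9.039443 w=-2.420452
3: u=7.491438 w=13.383681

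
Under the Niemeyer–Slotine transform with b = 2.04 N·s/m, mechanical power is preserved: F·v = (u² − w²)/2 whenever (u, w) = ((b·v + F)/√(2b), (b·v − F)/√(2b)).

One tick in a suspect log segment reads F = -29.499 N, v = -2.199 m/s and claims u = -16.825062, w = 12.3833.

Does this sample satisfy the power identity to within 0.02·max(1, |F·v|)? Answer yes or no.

F·v = (-29.499)×(-2.199) = 64.868301 W.
(u² − w²)/2 = (283.082711 − 153.346119)/2 = 64.868296 W.
|Δ| = 0.000005;  2% of max(1, |F·v|) = 1.297366.

yes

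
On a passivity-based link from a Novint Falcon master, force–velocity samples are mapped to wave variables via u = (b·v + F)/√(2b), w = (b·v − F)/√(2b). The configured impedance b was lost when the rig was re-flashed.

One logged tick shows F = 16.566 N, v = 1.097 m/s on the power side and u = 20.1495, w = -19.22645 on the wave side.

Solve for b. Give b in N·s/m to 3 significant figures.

b = 0.354 N·s/m

u + w = 0.92305;  u + w = √(2b)·v, so √(2b) = 0.92305/1.097 = 0.84143.
b = (√(2b))²/2 = 0.70801/2 = 0.35400.
(Check via u − w = 2F/√(2b): u − w = 39.37595, 2F/√(2b) = 39.37577.)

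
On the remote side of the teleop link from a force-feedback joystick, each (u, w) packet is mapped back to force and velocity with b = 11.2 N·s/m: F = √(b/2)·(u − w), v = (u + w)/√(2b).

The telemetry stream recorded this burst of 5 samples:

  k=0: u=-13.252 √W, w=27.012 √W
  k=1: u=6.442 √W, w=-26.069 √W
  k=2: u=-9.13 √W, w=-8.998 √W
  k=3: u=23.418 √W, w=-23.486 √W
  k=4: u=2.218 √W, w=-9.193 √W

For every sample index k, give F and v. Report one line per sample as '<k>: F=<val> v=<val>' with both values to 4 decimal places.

k=0: u−w=-40.2640, u+w=13.7600; √(b/2)=2.3664, √(2b)=4.7329; F=2.3664×(-40.264)=-95.2820, v=13.7600/4.7329=2.9073
k=1: u−w=32.5110, u+w=-19.6270; √(b/2)=2.3664, √(2b)=4.7329; F=2.3664×32.511=76.9351, v=-19.6270/4.7329=-4.1470
k=2: u−w=-0.1320, u+w=-18.1280; √(b/2)=2.3664, √(2b)=4.7329; F=2.3664×(-0.132)=-0.3124, v=-18.1280/4.7329=-3.8302
k=3: u−w=46.9040, u+w=-0.0680; √(b/2)=2.3664, √(2b)=4.7329; F=2.3664×46.904=110.9951, v=-0.0680/4.7329=-0.0144
k=4: u−w=11.4110, u+w=-6.9750; √(b/2)=2.3664, √(2b)=4.7329; F=2.3664×11.411=27.0034, v=-6.9750/4.7329=-1.4737

0: F=-95.2820 v=2.9073
1: F=76.9351 v=-4.1470
2: F=-0.3124 v=-3.8302
3: F=110.9951 v=-0.0144
4: F=27.0034 v=-1.4737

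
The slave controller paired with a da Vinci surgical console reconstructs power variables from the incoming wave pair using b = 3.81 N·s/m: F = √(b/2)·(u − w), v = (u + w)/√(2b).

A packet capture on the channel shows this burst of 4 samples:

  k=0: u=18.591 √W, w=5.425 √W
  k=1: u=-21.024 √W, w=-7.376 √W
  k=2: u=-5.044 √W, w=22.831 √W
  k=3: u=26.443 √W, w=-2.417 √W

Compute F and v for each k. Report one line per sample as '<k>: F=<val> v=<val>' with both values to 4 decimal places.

k=0: u−w=13.1660, u+w=24.0160; √(b/2)=1.3802, √(2b)=2.7604; F=1.3802×13.166=18.1719, v=24.0160/2.7604=8.7001
k=1: u−w=-13.6480, u+w=-28.4000; √(b/2)=1.3802, √(2b)=2.7604; F=1.3802×(-13.648)=-18.8372, v=-28.4000/2.7604=-10.2882
k=2: u−w=-27.8750, u+w=17.7870; √(b/2)=1.3802, √(2b)=2.7604; F=1.3802×(-27.875)=-38.4736, v=17.7870/2.7604=6.4436
k=3: u−w=28.8600, u+w=24.0260; √(b/2)=1.3802, √(2b)=2.7604; F=1.3802×28.86=39.8331, v=24.0260/2.7604=8.7037

0: F=18.1719 v=8.7001
1: F=-18.8372 v=-10.2882
2: F=-38.4736 v=6.4436
3: F=39.8331 v=8.7037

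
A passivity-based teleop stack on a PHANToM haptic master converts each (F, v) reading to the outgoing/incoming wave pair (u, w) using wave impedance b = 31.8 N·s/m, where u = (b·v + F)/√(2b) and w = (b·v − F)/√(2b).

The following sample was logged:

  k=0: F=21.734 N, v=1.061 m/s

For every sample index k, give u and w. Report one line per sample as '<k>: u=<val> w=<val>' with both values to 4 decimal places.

0: u=6.9560 w=1.5054

k=0: b·v=31.8×1.061=33.7398; √(2b)=7.9750; u=(33.7398+21.734)/7.9750=6.9560, w=(33.7398−21.734)/7.9750=1.5054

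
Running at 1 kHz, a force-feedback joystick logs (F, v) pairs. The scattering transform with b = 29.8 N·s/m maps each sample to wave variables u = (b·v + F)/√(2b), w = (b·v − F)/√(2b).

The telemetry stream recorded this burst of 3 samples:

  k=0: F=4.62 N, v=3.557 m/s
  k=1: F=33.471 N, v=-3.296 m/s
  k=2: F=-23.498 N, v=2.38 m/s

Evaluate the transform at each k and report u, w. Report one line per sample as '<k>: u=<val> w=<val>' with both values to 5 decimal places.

k=0: b·v=29.8×3.557=105.99860; √(2b)=7.72010; u=(105.99860+4.62)/7.72010=14.32864, w=(105.99860−4.62)/7.72010=13.13177
k=1: b·v=29.8×(-3.296)=-98.22080; √(2b)=7.72010; u=(-98.22080+33.471)/7.72010=-8.38717, w=(-98.22080−33.471)/7.72010=-17.05829
k=2: b·v=29.8×2.38=70.92400; √(2b)=7.72010; u=(70.92400+(-23.498))/7.72010=6.14318, w=(70.92400−(-23.498))/7.72010=12.23066

0: u=14.32864 w=13.13177
1: u=-8.38717 w=-17.05829
2: u=6.14318 w=12.23066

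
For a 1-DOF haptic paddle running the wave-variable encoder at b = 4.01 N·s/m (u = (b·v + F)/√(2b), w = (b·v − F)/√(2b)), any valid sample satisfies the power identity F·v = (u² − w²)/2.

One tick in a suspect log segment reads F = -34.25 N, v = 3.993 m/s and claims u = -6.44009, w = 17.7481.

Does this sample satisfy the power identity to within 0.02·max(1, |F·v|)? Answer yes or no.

F·v = (-34.25)×3.993 = -136.76025 W.
(u² − w²)/2 = (41.47476 − 314.99505)/2 = -136.76015 W.
|Δ| = 0.00010;  2% of max(1, |F·v|) = 2.73520.

yes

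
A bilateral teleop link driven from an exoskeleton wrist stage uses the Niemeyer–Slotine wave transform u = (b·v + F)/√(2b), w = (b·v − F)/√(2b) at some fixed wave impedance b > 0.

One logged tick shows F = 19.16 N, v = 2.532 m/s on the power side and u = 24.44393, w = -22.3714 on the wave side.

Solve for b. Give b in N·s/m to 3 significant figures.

b = 0.335 N·s/m

u + w = 2.07253;  u + w = √(2b)·v, so √(2b) = 2.07253/2.532 = 0.81853.
b = (√(2b))²/2 = 0.67000/2 = 0.33500.
(Check via u − w = 2F/√(2b): u − w = 46.81533, 2F/√(2b) = 46.81536.)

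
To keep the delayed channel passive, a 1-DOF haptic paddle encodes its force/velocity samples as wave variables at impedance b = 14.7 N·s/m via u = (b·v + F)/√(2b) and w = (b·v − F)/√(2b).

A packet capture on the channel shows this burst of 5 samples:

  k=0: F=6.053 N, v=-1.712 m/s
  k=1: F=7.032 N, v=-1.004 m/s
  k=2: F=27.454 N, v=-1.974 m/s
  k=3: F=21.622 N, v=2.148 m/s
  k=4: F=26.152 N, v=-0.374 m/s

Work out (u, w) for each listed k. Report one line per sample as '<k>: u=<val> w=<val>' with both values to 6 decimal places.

0: u=-3.525042 w=-5.757725
1: u=-1.425037 w=-4.018829
2: u=-0.288408 w=-10.414969
3: u=9.811115 w=1.835720
4: u=3.809208 w=-5.837102

k=0: b·v=14.7×(-1.712)=-25.166400; √(2b)=5.422177; u=(-25.166400+6.053)/5.422177=-3.525042, w=(-25.166400−6.053)/5.422177=-5.757725
k=1: b·v=14.7×(-1.004)=-14.758800; √(2b)=5.422177; u=(-14.758800+7.032)/5.422177=-1.425037, w=(-14.758800−7.032)/5.422177=-4.018829
k=2: b·v=14.7×(-1.974)=-29.017800; √(2b)=5.422177; u=(-29.017800+27.454)/5.422177=-0.288408, w=(-29.017800−27.454)/5.422177=-10.414969
k=3: b·v=14.7×2.148=31.575600; √(2b)=5.422177; u=(31.575600+21.622)/5.422177=9.811115, w=(31.575600−21.622)/5.422177=1.835720
k=4: b·v=14.7×(-0.374)=-5.497800; √(2b)=5.422177; u=(-5.497800+26.152)/5.422177=3.809208, w=(-5.497800−26.152)/5.422177=-5.837102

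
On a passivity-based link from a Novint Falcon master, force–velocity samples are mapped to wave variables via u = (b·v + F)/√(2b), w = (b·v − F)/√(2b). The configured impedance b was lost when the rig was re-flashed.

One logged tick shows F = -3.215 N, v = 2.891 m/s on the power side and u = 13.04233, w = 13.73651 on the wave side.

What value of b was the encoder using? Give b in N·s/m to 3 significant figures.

u + w = 26.7788;  u + w = √(2b)·v, so √(2b) = 26.7788/2.891 = 9.2628.
b = (√(2b))²/2 = 85.8000/2 = 42.9000.
(Check via u − w = 2F/√(2b): u − w = -0.6942, 2F/√(2b) = -0.6942.)

b = 42.9 N·s/m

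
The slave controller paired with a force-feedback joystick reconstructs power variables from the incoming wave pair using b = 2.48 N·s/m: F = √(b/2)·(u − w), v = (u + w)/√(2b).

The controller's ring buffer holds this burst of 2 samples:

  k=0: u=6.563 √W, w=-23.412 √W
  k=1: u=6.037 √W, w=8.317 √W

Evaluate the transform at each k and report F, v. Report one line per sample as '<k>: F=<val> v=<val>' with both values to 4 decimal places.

0: F=33.3787 v=-7.5654
1: F=-2.5389 v=6.4451

k=0: u−w=29.9750, u+w=-16.8490; √(b/2)=1.1136, √(2b)=2.2271; F=1.1136×29.975=33.3787, v=-16.8490/2.2271=-7.5654
k=1: u−w=-2.2800, u+w=14.3540; √(b/2)=1.1136, √(2b)=2.2271; F=1.1136×(-2.28)=-2.5389, v=14.3540/2.2271=6.4451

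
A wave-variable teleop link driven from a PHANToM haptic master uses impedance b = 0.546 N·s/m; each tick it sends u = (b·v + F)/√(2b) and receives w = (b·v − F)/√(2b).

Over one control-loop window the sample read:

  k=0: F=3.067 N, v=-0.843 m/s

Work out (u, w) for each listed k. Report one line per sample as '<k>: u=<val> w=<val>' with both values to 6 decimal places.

k=0: b·v=0.546×(-0.843)=-0.460278; √(2b)=1.044988; u=(-0.460278+3.067)/1.044988=2.494499, w=(-0.460278−3.067)/1.044988=-3.375424

0: u=2.494499 w=-3.375424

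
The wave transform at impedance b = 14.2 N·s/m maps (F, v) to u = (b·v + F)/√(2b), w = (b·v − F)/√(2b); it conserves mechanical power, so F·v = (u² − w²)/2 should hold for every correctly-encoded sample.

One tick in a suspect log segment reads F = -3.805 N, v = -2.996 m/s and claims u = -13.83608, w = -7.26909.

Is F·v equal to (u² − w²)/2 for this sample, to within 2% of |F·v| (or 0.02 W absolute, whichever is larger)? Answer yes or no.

no

F·v = (-3.805)×(-2.996) = 11.3998 W.
(u² − w²)/2 = (191.4371 − 52.8397)/2 = 69.2987 W.
|Δ| = 57.8989;  2% of max(1, |F·v|) = 0.2280.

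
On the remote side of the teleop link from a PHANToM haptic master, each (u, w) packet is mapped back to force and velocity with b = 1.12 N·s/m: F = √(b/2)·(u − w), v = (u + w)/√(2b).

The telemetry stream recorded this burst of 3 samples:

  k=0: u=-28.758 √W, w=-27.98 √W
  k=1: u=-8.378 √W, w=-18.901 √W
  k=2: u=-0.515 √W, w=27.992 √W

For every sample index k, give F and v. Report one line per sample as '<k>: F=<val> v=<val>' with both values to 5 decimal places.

k=0: u−w=-0.77800, u+w=-56.73800; √(b/2)=0.74833, √(2b)=1.49666; F=0.74833×(-0.778)=-0.58220, v=-56.73800/1.49666=-37.90967
k=1: u−w=10.52300, u+w=-27.27900; √(b/2)=0.74833, √(2b)=1.49666; F=0.74833×10.523=7.87469, v=-27.27900/1.49666=-18.22655
k=2: u−w=-28.50700, u+w=27.47700; √(b/2)=0.74833, √(2b)=1.49666; F=0.74833×(-28.507)=-21.33269, v=27.47700/1.49666=18.35884

0: F=-0.58220 v=-37.90967
1: F=7.87469 v=-18.22655
2: F=-21.33269 v=18.35884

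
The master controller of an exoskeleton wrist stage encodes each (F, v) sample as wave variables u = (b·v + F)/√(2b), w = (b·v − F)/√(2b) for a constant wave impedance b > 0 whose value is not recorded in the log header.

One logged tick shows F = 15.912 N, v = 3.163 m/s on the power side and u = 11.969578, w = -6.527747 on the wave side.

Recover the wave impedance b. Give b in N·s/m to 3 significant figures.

u + w = 5.441831;  u + w = √(2b)·v, so √(2b) = 5.441831/3.163 = 1.720465.
b = (√(2b))²/2 = 2.960000/2 = 1.480000.
(Check via u − w = 2F/√(2b): u − w = 18.497325, 2F/√(2b) = 18.497324.)

b = 1.48 N·s/m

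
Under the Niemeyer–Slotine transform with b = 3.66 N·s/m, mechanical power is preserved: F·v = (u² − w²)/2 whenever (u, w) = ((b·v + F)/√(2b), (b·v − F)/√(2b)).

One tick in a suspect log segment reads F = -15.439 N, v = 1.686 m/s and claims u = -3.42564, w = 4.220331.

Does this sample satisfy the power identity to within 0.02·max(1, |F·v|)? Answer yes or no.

no

F·v = (-15.439)×1.686 = -26.030154 W.
(u² − w²)/2 = (11.735009 − 17.811194)/2 = -3.038092 W.
|Δ| = 22.992062;  2% of max(1, |F·v|) = 0.520603.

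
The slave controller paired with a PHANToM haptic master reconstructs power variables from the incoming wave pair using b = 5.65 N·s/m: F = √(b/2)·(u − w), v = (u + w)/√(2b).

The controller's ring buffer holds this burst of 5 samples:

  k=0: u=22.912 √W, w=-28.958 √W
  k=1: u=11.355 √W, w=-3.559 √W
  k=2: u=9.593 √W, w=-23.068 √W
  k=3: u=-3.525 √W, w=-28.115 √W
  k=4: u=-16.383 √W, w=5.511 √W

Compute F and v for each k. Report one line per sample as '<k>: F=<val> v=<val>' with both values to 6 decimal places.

0: F=87.181728 v=-1.798577
1: F=25.067058 v=2.319170
2: F=54.895748 v=-4.008571
3: F=41.330224 v=-9.412332
4: F=-36.798858 v=-3.234225

k=0: u−w=51.870000, u+w=-6.046000; √(b/2)=1.680774, √(2b)=3.361547; F=1.680774×51.87=87.181728, v=-6.046000/3.361547=-1.798577
k=1: u−w=14.914000, u+w=7.796000; √(b/2)=1.680774, √(2b)=3.361547; F=1.680774×14.914=25.067058, v=7.796000/3.361547=2.319170
k=2: u−w=32.661000, u+w=-13.475000; √(b/2)=1.680774, √(2b)=3.361547; F=1.680774×32.661=54.895748, v=-13.475000/3.361547=-4.008571
k=3: u−w=24.590000, u+w=-31.640000; √(b/2)=1.680774, √(2b)=3.361547; F=1.680774×24.59=41.330224, v=-31.640000/3.361547=-9.412332
k=4: u−w=-21.894000, u+w=-10.872000; √(b/2)=1.680774, √(2b)=3.361547; F=1.680774×(-21.894)=-36.798858, v=-10.872000/3.361547=-3.234225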